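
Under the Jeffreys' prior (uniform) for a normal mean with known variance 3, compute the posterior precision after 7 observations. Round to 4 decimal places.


Prior precision = 0 (flat prior).
Post. prec. = 0 + n/var = 7/3 = 2.3333

2.3333


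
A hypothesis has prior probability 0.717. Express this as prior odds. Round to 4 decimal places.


Odds = P(H) / P(not H) = 0.717 / 0.283
= 2.5336

2.5336


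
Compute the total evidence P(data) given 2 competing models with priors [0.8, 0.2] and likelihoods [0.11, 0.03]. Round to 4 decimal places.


Marginal likelihood = sum P(model_i) * P(data|model_i)
Model 1: 0.8 * 0.11 = 0.088
Model 2: 0.2 * 0.03 = 0.006
Total = 0.094

0.094


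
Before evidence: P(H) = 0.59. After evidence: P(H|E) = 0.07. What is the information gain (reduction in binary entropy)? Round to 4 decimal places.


Prior entropy = 0.9765
Posterior entropy = 0.3659
Information gain = 0.9765 - 0.3659 = 0.6106

0.6106


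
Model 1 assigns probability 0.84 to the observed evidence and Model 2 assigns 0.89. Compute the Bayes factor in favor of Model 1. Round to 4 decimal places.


BF = P(data|M1) / P(data|M2)
= 0.84 / 0.89 = 0.9438

0.9438


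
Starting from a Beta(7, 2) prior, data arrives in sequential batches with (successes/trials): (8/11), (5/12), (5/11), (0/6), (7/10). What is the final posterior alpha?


In sequential Bayesian updating, we sum all successes.
Total successes = 25
Final alpha = 7 + 25 = 32

32


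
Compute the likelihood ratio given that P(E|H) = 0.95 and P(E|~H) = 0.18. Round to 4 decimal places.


LR = P(E|H) / P(E|~H)
= 0.95 / 0.18 = 5.2778

5.2778


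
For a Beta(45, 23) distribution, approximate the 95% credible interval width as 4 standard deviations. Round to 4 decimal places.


Variance of Beta(a,b) = ab / ((a+b)^2 * (a+b+1))
= 45*23 / ((68)^2 * 69)
= 0.0032
SD = sqrt(0.0032) = 0.057
Width = 4 * SD = 0.2278

0.2278


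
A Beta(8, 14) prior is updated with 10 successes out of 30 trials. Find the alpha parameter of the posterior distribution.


In the Beta-Binomial conjugate update:
alpha_post = alpha_prior + successes
= 8 + 10
= 18

18


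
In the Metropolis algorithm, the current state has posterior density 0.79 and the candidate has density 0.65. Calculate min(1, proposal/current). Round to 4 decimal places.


Ratio = 0.65/0.79 = 0.8228
Acceptance probability = min(1, 0.8228)
= 0.8228

0.8228


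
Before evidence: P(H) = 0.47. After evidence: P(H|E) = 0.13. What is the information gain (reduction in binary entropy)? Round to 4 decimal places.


Prior entropy = 0.9974
Posterior entropy = 0.5574
Information gain = 0.9974 - 0.5574 = 0.44

0.44


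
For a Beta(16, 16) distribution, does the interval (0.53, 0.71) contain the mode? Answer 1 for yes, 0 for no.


Mode of Beta(a,b) = (a-1)/(a+b-2)
= (16-1)/(16+16-2) = 0.5
Check: 0.53 <= 0.5 <= 0.71?
Result: 0

0


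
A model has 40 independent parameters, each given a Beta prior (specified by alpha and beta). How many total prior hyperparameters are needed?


Each Beta prior needs 2 hyperparameters (alpha and beta).
Total = 2 * 40 = 80

80


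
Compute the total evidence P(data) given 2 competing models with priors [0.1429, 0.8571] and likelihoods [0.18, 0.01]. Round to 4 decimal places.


Marginal likelihood = sum P(model_i) * P(data|model_i)
Model 1: 0.1429 * 0.18 = 0.0257
Model 2: 0.8571 * 0.01 = 0.0086
Total = 0.0343

0.0343


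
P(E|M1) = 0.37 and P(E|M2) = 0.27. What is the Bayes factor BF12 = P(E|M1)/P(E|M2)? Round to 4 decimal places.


Bayes factor BF12 = P(E|M1) / P(E|M2)
= 0.37 / 0.27
= 1.3704

1.3704


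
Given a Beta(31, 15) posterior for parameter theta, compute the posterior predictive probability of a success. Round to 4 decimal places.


For a Beta-Bernoulli model, the predictive probability is the mean:
P(success) = 31/(31+15) = 31/46 = 0.6739

0.6739


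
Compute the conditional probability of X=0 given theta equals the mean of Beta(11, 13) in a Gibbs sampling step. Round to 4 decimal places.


Mean of Beta(11, 13) = 0.4583
P(X=0 | theta=0.4583) = 0.5417

0.5417


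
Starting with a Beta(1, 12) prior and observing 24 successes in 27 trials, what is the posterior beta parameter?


Posterior beta = prior beta + failures
Failures = 27 - 24 = 3
beta_post = 12 + 3 = 15

15


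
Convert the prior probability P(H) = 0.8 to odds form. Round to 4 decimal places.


P(not H) = 1 - 0.8 = 0.2
Odds = 0.8 / 0.2 = 4.0

4.0


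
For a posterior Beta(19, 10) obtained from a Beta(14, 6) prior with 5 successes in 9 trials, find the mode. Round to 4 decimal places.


Mode = (alpha - 1) / (alpha + beta - 2)
= 18 / 27
= 0.6667

0.6667


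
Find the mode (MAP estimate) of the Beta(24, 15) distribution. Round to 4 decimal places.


For Beta(a,b) with a,b > 1:
Mode = (a-1)/(a+b-2) = (24-1)/(39-2)
= 23/37 = 0.6216

0.6216


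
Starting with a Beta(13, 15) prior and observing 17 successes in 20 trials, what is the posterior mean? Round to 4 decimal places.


Posterior parameters: alpha = 13 + 17 = 30
beta = 15 + 3 = 18
Posterior mean = alpha / (alpha + beta) = 30 / 48
= 0.625

0.625


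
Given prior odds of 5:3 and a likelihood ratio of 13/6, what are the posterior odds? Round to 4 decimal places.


Posterior odds = prior odds * LR
Prior odds = 5/3 = 1.6667
LR = 13/6 = 2.1667
Posterior odds = 1.6667 * 2.1667 = 3.6111

3.6111


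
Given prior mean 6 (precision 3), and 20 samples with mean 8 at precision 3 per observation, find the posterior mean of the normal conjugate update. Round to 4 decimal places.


The posterior mean is a precision-weighted average of prior and data.
Post. prec. = 3 + 60 = 63
Post. mean = (18 + 480)/63 = 498/63 = 7.9048

7.9048


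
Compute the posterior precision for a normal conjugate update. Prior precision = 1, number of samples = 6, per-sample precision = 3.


tau_post = tau_0 + n * tau
= 1 + 6 * 3 = 19

19


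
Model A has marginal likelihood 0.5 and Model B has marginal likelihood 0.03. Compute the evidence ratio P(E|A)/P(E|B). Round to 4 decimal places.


Evidence ratio = P(E|A) / P(E|B)
= 0.5 / 0.03
= 16.6667

16.6667


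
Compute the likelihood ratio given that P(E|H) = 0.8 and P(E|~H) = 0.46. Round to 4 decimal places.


LR = P(E|H) / P(E|~H)
= 0.8 / 0.46 = 1.7391

1.7391


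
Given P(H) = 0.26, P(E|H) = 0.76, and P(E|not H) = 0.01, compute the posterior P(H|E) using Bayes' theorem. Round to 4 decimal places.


By Bayes' theorem: P(H|E) = P(E|H)*P(H) / P(E)
P(E) = P(E|H)*P(H) + P(E|not H)*P(not H)
P(E) = 0.76*0.26 + 0.01*0.74 = 0.205
P(H|E) = 0.76*0.26 / 0.205 = 0.9639

0.9639


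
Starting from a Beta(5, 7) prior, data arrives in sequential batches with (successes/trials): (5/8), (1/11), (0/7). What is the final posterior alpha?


In sequential Bayesian updating, we sum all successes.
Total successes = 6
Final alpha = 5 + 6 = 11

11


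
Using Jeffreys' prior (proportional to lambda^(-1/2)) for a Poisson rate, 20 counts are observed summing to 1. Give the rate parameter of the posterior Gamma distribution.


Conjugate update: Gamma(prior_shape + S, prior_rate + n).
Prior shape = 0.5, prior rate = 0.
Posterior rate = 0 + n = 20

20.0


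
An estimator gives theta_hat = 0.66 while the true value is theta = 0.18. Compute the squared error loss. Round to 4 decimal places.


The squared error loss is (theta_hat - theta)^2
= (0.66 - 0.18)^2
= (0.48)^2 = 0.2304

0.2304


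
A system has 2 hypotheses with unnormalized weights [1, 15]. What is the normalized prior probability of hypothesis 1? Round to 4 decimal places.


The normalized prior is the weight divided by the total.
Total weight = 16
P(H1) = 1 / 16 = 0.0625

0.0625


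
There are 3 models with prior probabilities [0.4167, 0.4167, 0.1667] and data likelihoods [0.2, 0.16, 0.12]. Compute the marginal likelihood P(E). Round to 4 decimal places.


P(E) = sum over models of P(M_i) * P(E|M_i)
= 0.4167*0.2 + 0.4167*0.16 + 0.1667*0.12
= 0.17

0.17


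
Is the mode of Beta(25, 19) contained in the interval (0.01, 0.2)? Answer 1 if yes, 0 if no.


Mode = (a-1)/(a+b-2) = 24/42 = 0.5714
Interval: (0.01, 0.2)
Contains mode? 0

0


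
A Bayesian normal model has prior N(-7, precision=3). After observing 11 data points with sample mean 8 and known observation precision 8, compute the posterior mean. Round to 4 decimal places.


Posterior mean = (prior_precision * prior_mean + n * data_precision * data_mean) / (prior_precision + n * data_precision)
Numerator = 3*-7 + 11*8*8 = 683
Denominator = 3 + 11*8 = 91
Posterior mean = 7.5055

7.5055


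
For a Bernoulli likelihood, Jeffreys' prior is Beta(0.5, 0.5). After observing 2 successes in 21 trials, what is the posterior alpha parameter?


Jeffreys' prior for Bernoulli is Beta(0.5, 0.5).
Posterior is Beta(0.5 + k, 0.5 + n - k).
Posterior alpha = 0.5 + k = 0.5 + 2 = 2.5

2.5


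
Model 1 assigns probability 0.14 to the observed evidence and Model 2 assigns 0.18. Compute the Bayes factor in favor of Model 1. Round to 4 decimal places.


BF = P(data|M1) / P(data|M2)
= 0.14 / 0.18 = 0.7778

0.7778


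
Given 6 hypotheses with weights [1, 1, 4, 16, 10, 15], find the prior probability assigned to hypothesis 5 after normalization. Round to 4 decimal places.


To normalize, divide each weight by the sum of all weights.
Sum = 47
Prior(H5) = 10/47 = 0.2128

0.2128


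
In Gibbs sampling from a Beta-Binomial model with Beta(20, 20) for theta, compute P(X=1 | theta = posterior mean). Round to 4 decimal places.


Posterior mean = alpha/(alpha+beta) = 20/40 = 0.5
P(X=1|theta=mean) = theta = 0.5

0.5


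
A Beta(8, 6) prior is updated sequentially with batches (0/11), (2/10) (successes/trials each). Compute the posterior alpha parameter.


Sequential conjugate updating is equivalent to a single batch update.
Total successes across all batches = 2
alpha_posterior = alpha_prior + total_successes = 8 + 2
= 10

10


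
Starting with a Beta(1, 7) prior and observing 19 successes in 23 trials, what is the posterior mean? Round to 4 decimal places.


Posterior parameters: alpha = 1 + 19 = 20
beta = 7 + 4 = 11
Posterior mean = alpha / (alpha + beta) = 20 / 31
= 0.6452

0.6452


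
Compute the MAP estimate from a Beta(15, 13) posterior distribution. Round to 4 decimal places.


MAP = mode of Beta distribution
= (alpha - 1)/(alpha + beta - 2)
= (15-1)/(15+13-2)
= 14/26 = 0.5385

0.5385


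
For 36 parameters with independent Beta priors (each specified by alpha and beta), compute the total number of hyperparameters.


A Beta prior has 2 hyperparameters per parameter.
Total = 36 * 2 = 72

72


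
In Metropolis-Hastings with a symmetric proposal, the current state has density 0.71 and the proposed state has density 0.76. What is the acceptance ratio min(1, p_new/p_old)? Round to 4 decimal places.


Ratio = p_new / p_old = 0.76 / 0.71 = 1.0704
Acceptance = min(1, 1.0704) = 1.0

1.0


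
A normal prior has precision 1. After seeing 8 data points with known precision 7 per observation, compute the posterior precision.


In the conjugate normal model, precisions add:
tau_posterior = tau_prior + n * tau_data
= 1 + 8*7 = 57

57


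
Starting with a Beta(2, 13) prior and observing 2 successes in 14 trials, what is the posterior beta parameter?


Posterior beta = prior beta + failures
Failures = 14 - 2 = 12
beta_post = 13 + 12 = 25

25


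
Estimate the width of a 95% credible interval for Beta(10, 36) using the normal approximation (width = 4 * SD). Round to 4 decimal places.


For Beta(a,b): Var = ab/((a+b)^2(a+b+1))
Var = 0.0036, SD = 0.0602
Approximate 95% CI width = 4 * 0.0602 = 0.2407

0.2407


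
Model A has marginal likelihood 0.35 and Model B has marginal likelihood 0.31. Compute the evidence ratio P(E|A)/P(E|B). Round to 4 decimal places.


Evidence ratio = P(E|A) / P(E|B)
= 0.35 / 0.31
= 1.129

1.129


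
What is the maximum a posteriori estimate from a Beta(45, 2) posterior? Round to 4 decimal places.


The MAP estimate equals the mode of the distribution.
Mode of Beta(a,b) = (a-1)/(a+b-2)
= 44/45
= 0.9778

0.9778


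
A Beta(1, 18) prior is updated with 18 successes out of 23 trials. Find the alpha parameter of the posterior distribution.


In the Beta-Binomial conjugate update:
alpha_post = alpha_prior + successes
= 1 + 18
= 19

19


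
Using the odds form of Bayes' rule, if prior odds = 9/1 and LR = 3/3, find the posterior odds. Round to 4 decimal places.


Bayes' rule in odds form: posterior odds = prior odds * LR
= (9 * 3) / (1 * 3)
= 27/3 = 9.0

9.0


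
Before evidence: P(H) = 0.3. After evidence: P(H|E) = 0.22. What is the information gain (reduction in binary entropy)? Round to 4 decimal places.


Prior entropy = 0.8813
Posterior entropy = 0.7602
Information gain = 0.8813 - 0.7602 = 0.1211

0.1211


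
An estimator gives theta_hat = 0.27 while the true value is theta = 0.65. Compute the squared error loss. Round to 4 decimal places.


The squared error loss is (theta_hat - theta)^2
= (0.27 - 0.65)^2
= (-0.38)^2 = 0.1444

0.1444


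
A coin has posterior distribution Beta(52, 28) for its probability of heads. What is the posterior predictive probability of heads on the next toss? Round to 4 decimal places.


Posterior predictive = E[theta] = alpha/(alpha+beta)
= 52/80
= 0.65

0.65


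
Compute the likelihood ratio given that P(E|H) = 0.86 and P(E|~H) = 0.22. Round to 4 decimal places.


LR = P(E|H) / P(E|~H)
= 0.86 / 0.22 = 3.9091

3.9091


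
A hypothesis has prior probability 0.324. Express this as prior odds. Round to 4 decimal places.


Odds = P(H) / P(not H) = 0.324 / 0.676
= 0.4793

0.4793


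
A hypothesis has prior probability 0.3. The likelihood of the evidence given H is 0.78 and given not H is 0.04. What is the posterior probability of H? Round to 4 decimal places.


Using Bayes' theorem:
P(E) = 0.3 * 0.78 + 0.7 * 0.04
P(E) = 0.262
P(H|E) = (0.3 * 0.78) / 0.262 = 0.8931

0.8931


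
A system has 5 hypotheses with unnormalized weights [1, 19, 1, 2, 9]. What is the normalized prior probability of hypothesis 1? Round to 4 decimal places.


The normalized prior is the weight divided by the total.
Total weight = 32
P(H1) = 1 / 32 = 0.0312

0.0312


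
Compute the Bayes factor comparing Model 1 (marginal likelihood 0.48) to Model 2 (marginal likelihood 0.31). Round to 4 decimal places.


BF12 = marginal likelihood of M1 / marginal likelihood of M2
= 0.48/0.31
= 1.5484

1.5484


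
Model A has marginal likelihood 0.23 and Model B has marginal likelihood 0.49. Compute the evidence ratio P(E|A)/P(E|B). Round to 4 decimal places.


Evidence ratio = P(E|A) / P(E|B)
= 0.23 / 0.49
= 0.4694

0.4694


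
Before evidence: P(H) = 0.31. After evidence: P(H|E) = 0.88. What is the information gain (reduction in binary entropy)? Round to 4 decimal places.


Prior entropy = 0.8932
Posterior entropy = 0.5294
Information gain = 0.8932 - 0.5294 = 0.3638

0.3638


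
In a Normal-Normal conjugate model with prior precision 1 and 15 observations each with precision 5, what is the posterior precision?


Posterior precision = prior precision + n * observation precision
= 1 + 15 * 5
= 1 + 75 = 76

76


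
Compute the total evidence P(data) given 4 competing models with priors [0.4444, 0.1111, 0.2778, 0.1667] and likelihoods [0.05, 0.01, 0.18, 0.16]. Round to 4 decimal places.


Marginal likelihood = sum P(model_i) * P(data|model_i)
Model 1: 0.4444 * 0.05 = 0.0222
Model 2: 0.1111 * 0.01 = 0.0011
Model 3: 0.2778 * 0.18 = 0.05
Model 4: 0.1667 * 0.16 = 0.0267
Total = 0.1

0.1


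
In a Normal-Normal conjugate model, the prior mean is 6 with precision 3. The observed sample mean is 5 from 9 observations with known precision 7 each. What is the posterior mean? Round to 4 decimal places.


Posterior precision = tau0 + n*tau = 3 + 9*7 = 66
Posterior mean = (tau0*mu0 + n*tau*xbar) / posterior_precision
= (3*6 + 9*7*5) / 66
= 333 / 66 = 5.0455

5.0455


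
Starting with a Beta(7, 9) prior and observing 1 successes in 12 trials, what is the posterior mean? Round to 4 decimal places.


Posterior parameters: alpha = 7 + 1 = 8
beta = 9 + 11 = 20
Posterior mean = alpha / (alpha + beta) = 8 / 28
= 0.2857

0.2857


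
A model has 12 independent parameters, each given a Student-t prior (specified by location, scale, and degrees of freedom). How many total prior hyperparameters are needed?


Each Student-t prior needs 3 hyperparameters (location, scale, and degrees of freedom).
Total = 3 * 12 = 36

36


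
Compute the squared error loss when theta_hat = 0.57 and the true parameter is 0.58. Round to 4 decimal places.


L = (theta_hat - theta_true)^2
= (0.57 - 0.58)^2
= -0.01^2 = 0.0001

0.0001


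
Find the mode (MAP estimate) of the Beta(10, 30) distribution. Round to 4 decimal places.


For Beta(a,b) with a,b > 1:
Mode = (a-1)/(a+b-2) = (10-1)/(40-2)
= 9/38 = 0.2368

0.2368


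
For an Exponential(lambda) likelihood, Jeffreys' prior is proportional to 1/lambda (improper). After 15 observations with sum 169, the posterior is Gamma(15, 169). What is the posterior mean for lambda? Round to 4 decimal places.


Posterior = Gamma(n, sum_x) = Gamma(15, 169)
Posterior mean = shape/rate = 15/169
= 0.0888

0.0888


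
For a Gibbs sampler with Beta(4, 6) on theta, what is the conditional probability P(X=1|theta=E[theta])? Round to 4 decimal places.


E[theta] = 4/(4+6) = 0.4
P(X=1|theta) = theta = 0.4

0.4


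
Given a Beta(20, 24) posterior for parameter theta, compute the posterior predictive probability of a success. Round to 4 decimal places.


For a Beta-Bernoulli model, the predictive probability is the mean:
P(success) = 20/(20+24) = 20/44 = 0.4545

0.4545


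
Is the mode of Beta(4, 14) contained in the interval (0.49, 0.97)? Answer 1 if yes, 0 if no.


Mode = (a-1)/(a+b-2) = 3/16 = 0.1875
Interval: (0.49, 0.97)
Contains mode? 0

0


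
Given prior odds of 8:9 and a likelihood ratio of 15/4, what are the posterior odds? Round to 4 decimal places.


Posterior odds = prior odds * LR
Prior odds = 8/9 = 0.8889
LR = 15/4 = 3.75
Posterior odds = 0.8889 * 3.75 = 3.3333

3.3333


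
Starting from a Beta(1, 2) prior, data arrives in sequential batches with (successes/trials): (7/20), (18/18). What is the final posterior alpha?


In sequential Bayesian updating, we sum all successes.
Total successes = 25
Final alpha = 1 + 25 = 26

26


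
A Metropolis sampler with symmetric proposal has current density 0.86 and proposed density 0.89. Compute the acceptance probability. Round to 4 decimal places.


For symmetric proposals, acceptance = min(1, pi(x*)/pi(x))
= min(1, 0.89/0.86)
= min(1, 1.0349) = 1.0

1.0


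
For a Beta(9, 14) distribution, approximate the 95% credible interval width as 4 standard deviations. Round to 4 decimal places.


Variance of Beta(a,b) = ab / ((a+b)^2 * (a+b+1))
= 9*14 / ((23)^2 * 24)
= 0.0099
SD = sqrt(0.0099) = 0.0996
Width = 4 * SD = 0.3985

0.3985


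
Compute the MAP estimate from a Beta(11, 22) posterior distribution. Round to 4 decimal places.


MAP = mode of Beta distribution
= (alpha - 1)/(alpha + beta - 2)
= (11-1)/(11+22-2)
= 10/31 = 0.3226

0.3226


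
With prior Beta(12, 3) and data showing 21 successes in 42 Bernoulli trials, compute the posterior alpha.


Conjugate update: alpha_posterior = alpha_prior + k
= 12 + 21 = 33

33


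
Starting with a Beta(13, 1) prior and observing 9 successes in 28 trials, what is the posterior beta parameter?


Posterior beta = prior beta + failures
Failures = 28 - 9 = 19
beta_post = 1 + 19 = 20

20


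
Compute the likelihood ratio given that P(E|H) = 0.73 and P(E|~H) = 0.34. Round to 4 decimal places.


LR = P(E|H) / P(E|~H)
= 0.73 / 0.34 = 2.1471

2.1471


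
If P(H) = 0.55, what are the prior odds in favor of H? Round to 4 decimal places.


Prior odds = P(H) / (1 - P(H))
= 0.55 / 0.45
= 1.2222

1.2222


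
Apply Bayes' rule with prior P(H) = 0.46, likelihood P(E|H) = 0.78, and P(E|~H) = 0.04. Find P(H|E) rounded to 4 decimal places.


Step 1: Compute marginal P(E) = P(E|H)P(H) + P(E|~H)P(~H)
= 0.78*0.46 + 0.04*0.54 = 0.3804
Step 2: P(H|E) = P(E|H)P(H)/P(E) = 0.3588/0.3804
= 0.9432

0.9432


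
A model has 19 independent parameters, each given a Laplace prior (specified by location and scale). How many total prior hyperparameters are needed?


Each Laplace prior needs 2 hyperparameters (location and scale).
Total = 2 * 19 = 38

38


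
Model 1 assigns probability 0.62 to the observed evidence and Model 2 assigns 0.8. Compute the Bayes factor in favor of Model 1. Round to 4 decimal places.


BF = P(data|M1) / P(data|M2)
= 0.62 / 0.8 = 0.775

0.775


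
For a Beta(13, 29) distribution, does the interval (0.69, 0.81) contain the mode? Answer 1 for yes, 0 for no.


Mode of Beta(a,b) = (a-1)/(a+b-2)
= (13-1)/(13+29-2) = 0.3
Check: 0.69 <= 0.3 <= 0.81?
Result: 0

0


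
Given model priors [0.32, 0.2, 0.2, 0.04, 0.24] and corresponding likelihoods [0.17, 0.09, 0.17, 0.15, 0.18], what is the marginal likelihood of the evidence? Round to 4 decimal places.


P(E) = sum_i P(M_i) P(E|M_i)
= 0.0544 + 0.018 + 0.034 + 0.006 + 0.0432
= 0.1556

0.1556


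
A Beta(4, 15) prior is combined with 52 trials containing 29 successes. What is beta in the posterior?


In conjugate updating:
beta_posterior = beta_prior + (n - k)
= 15 + (52 - 29)
= 15 + 23 = 38

38


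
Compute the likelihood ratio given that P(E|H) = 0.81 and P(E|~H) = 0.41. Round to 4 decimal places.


LR = P(E|H) / P(E|~H)
= 0.81 / 0.41 = 1.9756

1.9756


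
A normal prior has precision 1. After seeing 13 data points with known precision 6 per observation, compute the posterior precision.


In the conjugate normal model, precisions add:
tau_posterior = tau_prior + n * tau_data
= 1 + 13*6 = 79

79


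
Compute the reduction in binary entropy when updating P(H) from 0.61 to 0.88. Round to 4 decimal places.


H_before = -p*log2(p) - (1-p)*log2(1-p) for p=0.61: 0.9648
H_after for p=0.88: 0.5294
Reduction = 0.9648 - 0.5294 = 0.4354

0.4354


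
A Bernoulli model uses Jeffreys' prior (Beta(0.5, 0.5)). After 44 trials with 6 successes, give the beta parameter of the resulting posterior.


Posterior = Beta(prior_alpha + successes, prior_beta + failures)
= Beta(0.5 + 6, 0.5 + 38)
Posterior beta = 0.5 + (n - k) = 0.5 + 38 = 38.5

38.5


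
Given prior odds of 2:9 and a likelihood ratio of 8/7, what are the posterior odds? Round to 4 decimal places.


Posterior odds = prior odds * LR
Prior odds = 2/9 = 0.2222
LR = 8/7 = 1.1429
Posterior odds = 0.2222 * 1.1429 = 0.254

0.254


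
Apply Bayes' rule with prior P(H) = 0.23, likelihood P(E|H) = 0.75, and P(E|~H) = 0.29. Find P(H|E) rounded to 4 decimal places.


Step 1: Compute marginal P(E) = P(E|H)P(H) + P(E|~H)P(~H)
= 0.75*0.23 + 0.29*0.77 = 0.3958
Step 2: P(H|E) = P(E|H)P(H)/P(E) = 0.1725/0.3958
= 0.4358

0.4358


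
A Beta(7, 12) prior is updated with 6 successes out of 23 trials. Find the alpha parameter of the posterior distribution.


In the Beta-Binomial conjugate update:
alpha_post = alpha_prior + successes
= 7 + 6
= 13

13


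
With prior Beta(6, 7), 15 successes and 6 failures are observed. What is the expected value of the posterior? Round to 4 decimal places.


Posterior = Beta(21, 13)
E[theta] = alpha/(alpha+beta)
= 21/34 = 0.6176

0.6176


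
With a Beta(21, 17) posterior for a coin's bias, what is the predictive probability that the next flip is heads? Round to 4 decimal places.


The predictive probability equals the posterior mean.
P(next = heads) = alpha / (alpha + beta)
= 21 / 38 = 0.5526

0.5526


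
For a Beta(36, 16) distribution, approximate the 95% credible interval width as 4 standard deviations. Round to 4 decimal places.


Variance of Beta(a,b) = ab / ((a+b)^2 * (a+b+1))
= 36*16 / ((52)^2 * 53)
= 0.004
SD = sqrt(0.004) = 0.0634
Width = 4 * SD = 0.2536

0.2536


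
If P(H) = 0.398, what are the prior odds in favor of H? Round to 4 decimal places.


Prior odds = P(H) / (1 - P(H))
= 0.398 / 0.602
= 0.6611

0.6611


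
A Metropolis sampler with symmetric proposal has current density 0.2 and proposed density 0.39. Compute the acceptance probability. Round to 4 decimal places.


For symmetric proposals, acceptance = min(1, pi(x*)/pi(x))
= min(1, 0.39/0.2)
= min(1, 1.95) = 1.0

1.0


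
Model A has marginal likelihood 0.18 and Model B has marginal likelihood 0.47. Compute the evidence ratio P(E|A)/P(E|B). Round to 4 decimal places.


Evidence ratio = P(E|A) / P(E|B)
= 0.18 / 0.47
= 0.383

0.383


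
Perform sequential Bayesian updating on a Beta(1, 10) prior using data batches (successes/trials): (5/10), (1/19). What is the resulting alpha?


Accumulate successes: 6
Posterior alpha = prior alpha + sum of successes
= 1 + 6 = 7

7


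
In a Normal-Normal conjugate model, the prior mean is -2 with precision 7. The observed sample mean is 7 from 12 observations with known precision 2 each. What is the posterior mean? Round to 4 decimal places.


Posterior precision = tau0 + n*tau = 7 + 12*2 = 31
Posterior mean = (tau0*mu0 + n*tau*xbar) / posterior_precision
= (7*-2 + 12*2*7) / 31
= 154 / 31 = 4.9677

4.9677


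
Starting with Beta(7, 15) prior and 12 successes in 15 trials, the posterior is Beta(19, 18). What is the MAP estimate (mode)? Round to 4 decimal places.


The mode of Beta(a, b) when a > 1 and b > 1 is (a-1)/(a+b-2)
= (19 - 1) / (19 + 18 - 2)
= 18 / 35
= 0.5143

0.5143


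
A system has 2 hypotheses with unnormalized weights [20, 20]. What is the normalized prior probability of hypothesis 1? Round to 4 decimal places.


The normalized prior is the weight divided by the total.
Total weight = 40
P(H1) = 20 / 40 = 0.5

0.5


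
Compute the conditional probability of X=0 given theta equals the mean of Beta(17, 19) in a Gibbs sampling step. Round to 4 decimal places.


Mean of Beta(17, 19) = 0.4722
P(X=0 | theta=0.4722) = 0.5278

0.5278


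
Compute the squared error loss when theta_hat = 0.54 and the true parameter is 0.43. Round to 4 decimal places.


L = (theta_hat - theta_true)^2
= (0.54 - 0.43)^2
= 0.11^2 = 0.0121

0.0121


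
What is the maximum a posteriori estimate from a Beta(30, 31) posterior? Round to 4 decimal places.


The MAP estimate equals the mode of the distribution.
Mode of Beta(a,b) = (a-1)/(a+b-2)
= 29/59
= 0.4915

0.4915


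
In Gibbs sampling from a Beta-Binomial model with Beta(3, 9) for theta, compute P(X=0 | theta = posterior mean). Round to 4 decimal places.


Posterior mean = alpha/(alpha+beta) = 3/12 = 0.25
P(X=0|theta=mean) = 1 - theta = 0.75

0.75


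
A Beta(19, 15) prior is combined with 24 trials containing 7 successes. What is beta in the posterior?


In conjugate updating:
beta_posterior = beta_prior + (n - k)
= 15 + (24 - 7)
= 15 + 17 = 32

32


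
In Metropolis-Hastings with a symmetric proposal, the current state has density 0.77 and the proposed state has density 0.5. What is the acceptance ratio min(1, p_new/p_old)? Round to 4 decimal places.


Ratio = p_new / p_old = 0.5 / 0.77 = 0.6494
Acceptance = min(1, 0.6494) = 0.6494

0.6494


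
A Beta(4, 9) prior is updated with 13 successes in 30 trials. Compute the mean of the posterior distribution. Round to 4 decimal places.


After update: Beta(17, 26)
Mean = 17 / (17 + 26) = 17 / 43
= 0.3953

0.3953


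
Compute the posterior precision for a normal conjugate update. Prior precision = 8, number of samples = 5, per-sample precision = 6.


tau_post = tau_0 + n * tau
= 8 + 5 * 6 = 38

38


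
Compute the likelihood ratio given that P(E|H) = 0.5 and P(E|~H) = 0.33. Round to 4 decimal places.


LR = P(E|H) / P(E|~H)
= 0.5 / 0.33 = 1.5152

1.5152


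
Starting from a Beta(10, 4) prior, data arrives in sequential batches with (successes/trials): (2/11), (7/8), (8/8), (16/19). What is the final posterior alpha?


In sequential Bayesian updating, we sum all successes.
Total successes = 33
Final alpha = 10 + 33 = 43

43


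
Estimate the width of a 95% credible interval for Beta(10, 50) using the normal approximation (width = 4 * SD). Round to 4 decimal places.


For Beta(a,b): Var = ab/((a+b)^2(a+b+1))
Var = 0.0023, SD = 0.0477
Approximate 95% CI width = 4 * 0.0477 = 0.1909

0.1909


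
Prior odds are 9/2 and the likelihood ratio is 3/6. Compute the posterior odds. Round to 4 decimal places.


Posterior odds = prior odds * likelihood ratio
= (9/2) * (3/6)
= 27 / 12
= 2.25

2.25


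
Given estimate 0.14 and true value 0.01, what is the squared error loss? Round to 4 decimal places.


Squared error = (estimate - true)^2
Difference = 0.13
Loss = 0.13^2 = 0.0169

0.0169


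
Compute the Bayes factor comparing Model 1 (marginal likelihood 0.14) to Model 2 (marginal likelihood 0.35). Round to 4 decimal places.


BF12 = marginal likelihood of M1 / marginal likelihood of M2
= 0.14/0.35
= 0.4

0.4


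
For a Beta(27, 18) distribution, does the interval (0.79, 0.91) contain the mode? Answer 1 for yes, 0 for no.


Mode of Beta(a,b) = (a-1)/(a+b-2)
= (27-1)/(27+18-2) = 0.6047
Check: 0.79 <= 0.6047 <= 0.91?
Result: 0

0


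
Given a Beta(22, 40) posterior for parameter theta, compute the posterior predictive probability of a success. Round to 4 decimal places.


For a Beta-Bernoulli model, the predictive probability is the mean:
P(success) = 22/(22+40) = 22/62 = 0.3548

0.3548


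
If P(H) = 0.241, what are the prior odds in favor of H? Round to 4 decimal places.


Prior odds = P(H) / (1 - P(H))
= 0.241 / 0.759
= 0.3175

0.3175


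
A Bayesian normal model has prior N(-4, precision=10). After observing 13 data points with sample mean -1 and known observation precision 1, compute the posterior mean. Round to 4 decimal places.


Posterior mean = (prior_precision * prior_mean + n * data_precision * data_mean) / (prior_precision + n * data_precision)
Numerator = 10*-4 + 13*1*-1 = -53
Denominator = 10 + 13*1 = 23
Posterior mean = -2.3043

-2.3043


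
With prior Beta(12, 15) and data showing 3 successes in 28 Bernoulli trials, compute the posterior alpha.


Conjugate update: alpha_posterior = alpha_prior + k
= 12 + 3 = 15

15


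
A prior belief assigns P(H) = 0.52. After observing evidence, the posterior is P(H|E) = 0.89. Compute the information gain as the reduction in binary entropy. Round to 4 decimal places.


H(prior) = -0.52*log2(0.52) - 0.48*log2(0.48)
= 0.9988
H(post) = -0.89*log2(0.89) - 0.11*log2(0.11)
= 0.4999
IG = 0.9988 - 0.4999 = 0.4989

0.4989


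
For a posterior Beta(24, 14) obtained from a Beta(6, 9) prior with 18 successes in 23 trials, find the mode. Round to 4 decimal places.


Mode = (alpha - 1) / (alpha + beta - 2)
= 23 / 36
= 0.6389

0.6389


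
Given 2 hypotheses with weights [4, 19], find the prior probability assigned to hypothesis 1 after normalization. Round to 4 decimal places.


To normalize, divide each weight by the sum of all weights.
Sum = 23
Prior(H1) = 4/23 = 0.1739

0.1739


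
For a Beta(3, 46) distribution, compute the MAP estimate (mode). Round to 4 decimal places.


MAP = mode = (a-1)/(a+b-2)
= (3-1)/(3+46-2)
= 2/47 = 0.0426

0.0426


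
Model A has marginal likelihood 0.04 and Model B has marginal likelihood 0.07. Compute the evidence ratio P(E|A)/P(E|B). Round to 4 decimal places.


Evidence ratio = P(E|A) / P(E|B)
= 0.04 / 0.07
= 0.5714

0.5714


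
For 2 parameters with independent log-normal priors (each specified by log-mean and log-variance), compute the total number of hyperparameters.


A log-normal prior has 2 hyperparameters per parameter.
Total = 2 * 2 = 4

4


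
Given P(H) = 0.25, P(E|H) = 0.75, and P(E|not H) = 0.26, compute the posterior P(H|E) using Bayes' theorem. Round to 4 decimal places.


By Bayes' theorem: P(H|E) = P(E|H)*P(H) / P(E)
P(E) = P(E|H)*P(H) + P(E|not H)*P(not H)
P(E) = 0.75*0.25 + 0.26*0.75 = 0.3825
P(H|E) = 0.75*0.25 / 0.3825 = 0.4902

0.4902


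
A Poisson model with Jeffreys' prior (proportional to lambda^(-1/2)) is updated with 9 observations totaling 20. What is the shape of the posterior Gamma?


Posterior = Gamma(0.5 + S, n)
= Gamma(0.5 + 20, 9)
Posterior shape = 0.5 + S = 0.5 + 20 = 20.5

20.5


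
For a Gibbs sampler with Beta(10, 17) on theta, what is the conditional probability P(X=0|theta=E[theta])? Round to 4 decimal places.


E[theta] = 10/(10+17) = 0.3704
P(X=0|theta) = 1 - theta = 0.6296

0.6296


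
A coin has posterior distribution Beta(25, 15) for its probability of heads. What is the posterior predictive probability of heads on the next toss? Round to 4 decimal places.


Posterior predictive = E[theta] = alpha/(alpha+beta)
= 25/40
= 0.625

0.625


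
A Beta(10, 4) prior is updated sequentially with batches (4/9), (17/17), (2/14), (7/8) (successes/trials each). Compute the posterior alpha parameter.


Sequential conjugate updating is equivalent to a single batch update.
Total successes across all batches = 30
alpha_posterior = alpha_prior + total_successes = 10 + 30
= 40

40


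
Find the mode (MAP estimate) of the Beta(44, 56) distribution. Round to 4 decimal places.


For Beta(a,b) with a,b > 1:
Mode = (a-1)/(a+b-2) = (44-1)/(100-2)
= 43/98 = 0.4388

0.4388


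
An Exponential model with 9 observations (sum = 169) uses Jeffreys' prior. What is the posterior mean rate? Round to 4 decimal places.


Posterior Gamma(9, 169)
E[lambda] = 9/169 = 0.0533

0.0533


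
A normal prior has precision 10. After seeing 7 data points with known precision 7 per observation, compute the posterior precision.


In the conjugate normal model, precisions add:
tau_posterior = tau_prior + n * tau_data
= 10 + 7*7 = 59

59


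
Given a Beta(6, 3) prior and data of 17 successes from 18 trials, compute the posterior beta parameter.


Number of failures = 18 - 17 = 1
Posterior beta = 3 + 1 = 4

4


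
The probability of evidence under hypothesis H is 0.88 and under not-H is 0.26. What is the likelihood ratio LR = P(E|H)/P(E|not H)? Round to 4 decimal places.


LR = 0.88 / 0.26
= 3.3846

3.3846


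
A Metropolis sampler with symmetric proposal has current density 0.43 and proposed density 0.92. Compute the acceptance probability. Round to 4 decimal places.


For symmetric proposals, acceptance = min(1, pi(x*)/pi(x))
= min(1, 0.92/0.43)
= min(1, 2.1395) = 1.0

1.0


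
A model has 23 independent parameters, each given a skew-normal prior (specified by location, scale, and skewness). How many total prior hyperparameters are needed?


Each skew-normal prior needs 3 hyperparameters (location, scale, and skewness).
Total = 3 * 23 = 69

69


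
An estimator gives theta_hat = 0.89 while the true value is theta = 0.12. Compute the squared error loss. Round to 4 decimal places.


The squared error loss is (theta_hat - theta)^2
= (0.89 - 0.12)^2
= (0.77)^2 = 0.5929

0.5929


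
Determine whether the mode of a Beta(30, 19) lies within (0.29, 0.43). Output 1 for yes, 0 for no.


First find the mode: (a-1)/(a+b-2) = 0.617
Is 0.617 in (0.29, 0.43)? 0

0


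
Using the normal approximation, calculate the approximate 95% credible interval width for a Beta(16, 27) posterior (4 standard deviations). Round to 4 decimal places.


Var(Beta) = 16*27/(43^2 * 44) = 0.0053
SD = 0.0729
Width ~ 4*SD = 0.2915

0.2915


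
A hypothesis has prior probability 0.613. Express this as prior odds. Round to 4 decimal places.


Odds = P(H) / P(not H) = 0.613 / 0.387
= 1.584

1.584


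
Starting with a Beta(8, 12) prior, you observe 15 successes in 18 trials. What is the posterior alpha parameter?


For a Beta-Binomial conjugate model:
Posterior alpha = prior alpha + number of successes
= 8 + 15 = 23

23


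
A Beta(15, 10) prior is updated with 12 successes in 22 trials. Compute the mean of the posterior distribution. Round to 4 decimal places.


After update: Beta(27, 20)
Mean = 27 / (27 + 20) = 27 / 47
= 0.5745

0.5745


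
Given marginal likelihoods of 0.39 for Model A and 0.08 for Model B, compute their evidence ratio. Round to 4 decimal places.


Ratio = ML(A) / ML(B) = 0.39/0.08
= 4.875

4.875


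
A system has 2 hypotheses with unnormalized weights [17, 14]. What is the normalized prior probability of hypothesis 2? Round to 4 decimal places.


The normalized prior is the weight divided by the total.
Total weight = 31
P(H2) = 14 / 31 = 0.4516

0.4516


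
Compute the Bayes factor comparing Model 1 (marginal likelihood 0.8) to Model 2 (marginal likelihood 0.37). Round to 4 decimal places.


BF12 = marginal likelihood of M1 / marginal likelihood of M2
= 0.8/0.37
= 2.1622

2.1622


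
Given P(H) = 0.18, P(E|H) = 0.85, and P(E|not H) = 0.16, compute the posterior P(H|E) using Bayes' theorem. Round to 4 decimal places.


By Bayes' theorem: P(H|E) = P(E|H)*P(H) / P(E)
P(E) = P(E|H)*P(H) + P(E|not H)*P(not H)
P(E) = 0.85*0.18 + 0.16*0.82 = 0.2842
P(H|E) = 0.85*0.18 / 0.2842 = 0.5384

0.5384


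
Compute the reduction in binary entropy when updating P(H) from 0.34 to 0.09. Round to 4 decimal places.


H_before = -p*log2(p) - (1-p)*log2(1-p) for p=0.34: 0.9248
H_after for p=0.09: 0.4365
Reduction = 0.9248 - 0.4365 = 0.4883

0.4883


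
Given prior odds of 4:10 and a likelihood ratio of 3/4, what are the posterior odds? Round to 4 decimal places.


Posterior odds = prior odds * LR
Prior odds = 4/10 = 0.4
LR = 3/4 = 0.75
Posterior odds = 0.4 * 0.75 = 0.3

0.3


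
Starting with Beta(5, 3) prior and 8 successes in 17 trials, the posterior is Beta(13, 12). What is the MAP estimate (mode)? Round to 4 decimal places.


The mode of Beta(a, b) when a > 1 and b > 1 is (a-1)/(a+b-2)
= (13 - 1) / (13 + 12 - 2)
= 12 / 23
= 0.5217

0.5217


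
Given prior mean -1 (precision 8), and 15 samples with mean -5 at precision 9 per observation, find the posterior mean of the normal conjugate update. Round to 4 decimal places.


The posterior mean is a precision-weighted average of prior and data.
Post. prec. = 8 + 135 = 143
Post. mean = (-8 + -675)/143 = -683/143 = -4.7762

-4.7762


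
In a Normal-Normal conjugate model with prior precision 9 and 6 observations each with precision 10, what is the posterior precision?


Posterior precision = prior precision + n * observation precision
= 9 + 6 * 10
= 9 + 60 = 69

69


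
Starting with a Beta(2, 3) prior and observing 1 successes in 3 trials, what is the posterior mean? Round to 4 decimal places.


Posterior parameters: alpha = 2 + 1 = 3
beta = 3 + 2 = 5
Posterior mean = alpha / (alpha + beta) = 3 / 8
= 0.375

0.375


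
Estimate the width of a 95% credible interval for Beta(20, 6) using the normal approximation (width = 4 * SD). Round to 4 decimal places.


For Beta(a,b): Var = ab/((a+b)^2(a+b+1))
Var = 0.0066, SD = 0.0811
Approximate 95% CI width = 4 * 0.0811 = 0.3243

0.3243


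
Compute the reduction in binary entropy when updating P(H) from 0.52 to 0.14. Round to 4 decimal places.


H_before = -p*log2(p) - (1-p)*log2(1-p) for p=0.52: 0.9988
H_after for p=0.14: 0.5842
Reduction = 0.9988 - 0.5842 = 0.4146

0.4146


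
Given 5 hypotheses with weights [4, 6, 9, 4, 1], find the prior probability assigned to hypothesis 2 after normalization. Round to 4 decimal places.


To normalize, divide each weight by the sum of all weights.
Sum = 24
Prior(H2) = 6/24 = 0.25

0.25


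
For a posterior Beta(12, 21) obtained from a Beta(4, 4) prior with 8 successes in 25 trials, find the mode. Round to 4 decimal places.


Mode = (alpha - 1) / (alpha + beta - 2)
= 11 / 31
= 0.3548

0.3548


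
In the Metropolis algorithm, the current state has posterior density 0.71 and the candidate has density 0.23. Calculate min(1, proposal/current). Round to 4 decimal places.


Ratio = 0.23/0.71 = 0.3239
Acceptance probability = min(1, 0.3239)
= 0.3239

0.3239
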